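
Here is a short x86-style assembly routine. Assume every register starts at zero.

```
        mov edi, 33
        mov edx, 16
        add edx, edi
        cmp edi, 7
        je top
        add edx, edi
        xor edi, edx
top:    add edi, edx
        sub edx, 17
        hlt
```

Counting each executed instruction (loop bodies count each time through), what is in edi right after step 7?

mov edi, 33 → edi=33
mov edx, 16 → edx=16
add edx, edi → edx=16+33=49
cmp edi, 7  (cmp 33,7)
je top: not taken
add edx, edi → edx=49+33=82
xor edi, edx → edi=33^82=115
After step 7: edi = 115.

115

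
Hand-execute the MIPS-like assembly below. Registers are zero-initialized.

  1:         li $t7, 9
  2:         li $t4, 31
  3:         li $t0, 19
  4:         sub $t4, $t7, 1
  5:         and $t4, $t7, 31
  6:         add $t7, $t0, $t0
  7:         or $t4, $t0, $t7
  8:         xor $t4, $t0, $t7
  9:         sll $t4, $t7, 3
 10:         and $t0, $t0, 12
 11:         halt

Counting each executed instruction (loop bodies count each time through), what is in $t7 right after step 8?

after li $t7, 9: $t7=9
after li $t4, 31: $t4=31
after li $t0, 19: $t0=19
after sub $t4, $t7, 1: $t4=9-1=8
after and $t4, $t7, 31: $t4=9&31=9
after add $t7, $t0, $t0: $t7=19+19=38
after or $t4, $t0, $t7: $t4=19|38=55
after xor $t4, $t0, $t7: $t4=19^38=53
After step 8: $t7 = 38.

38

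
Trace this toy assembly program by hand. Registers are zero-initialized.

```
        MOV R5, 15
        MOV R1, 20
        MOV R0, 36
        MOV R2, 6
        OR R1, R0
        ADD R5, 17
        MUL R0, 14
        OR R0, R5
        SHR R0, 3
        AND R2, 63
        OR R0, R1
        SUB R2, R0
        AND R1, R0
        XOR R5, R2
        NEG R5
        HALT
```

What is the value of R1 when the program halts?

52

after MOV R5, 15: R5=15
after MOV R1, 20: R1=20
after MOV R0, 36: R0=36
after MOV R2, 6: R2=6
after OR R1, R0: R1=20|36=52
after ADD R5, 17: R5=15+17=32
after MUL R0, 14: R0=36*14=504
after OR R0, R5: R0=504|32=504
after SHR R0, 3: R0=504>>3=63
after AND R2, 63: R2=6&63=6
after OR R0, R1: R0=63|52=63
after SUB R2, R0: R2=6-63=-57
after AND R1, R0: R1=52&63=52
after XOR R5, R2: R5=32^(-57)=-25
after NEG R5: R5=-(-25)=25
halt.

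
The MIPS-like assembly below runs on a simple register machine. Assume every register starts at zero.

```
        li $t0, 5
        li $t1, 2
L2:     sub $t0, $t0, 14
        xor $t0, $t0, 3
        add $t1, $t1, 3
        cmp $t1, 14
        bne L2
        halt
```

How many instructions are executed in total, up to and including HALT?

after li $t0, 5: $t0=5
after li $t1, 2: $t1=2
after sub $t0, $t0, 14: $t0=5-14=-9
after xor $t0, $t0, 3: $t0=(-9)^3=-12
after add $t1, $t1, 3: $t1=2+3=5
cmp $t1, 14  (cmp 5,14)
bne L2: taken
after sub $t0, $t0, 14: $t0=(-12)-14=-26
after xor $t0, $t0, 3: $t0=(-26)^3=-27
after add $t1, $t1, 3: $t1=5+3=8
cmp $t1, 14  (cmp 8,14)
bne L2: taken
after sub $t0, $t0, 14: $t0=(-27)-14=-41
after xor $t0, $t0, 3: $t0=(-41)^3=-44
after add $t1, $t1, 3: $t1=8+3=11
cmp $t1, 14  (cmp 11,14)
bne L2: taken
after sub $t0, $t0, 14: $t0=(-44)-14=-58
after xor $t0, $t0, 3: $t0=(-58)^3=-59
after add $t1, $t1, 3: $t1=11+3=14
cmp $t1, 14  (cmp 14,14)
bne L2: not taken
halt.
Total executed instructions: 23.

23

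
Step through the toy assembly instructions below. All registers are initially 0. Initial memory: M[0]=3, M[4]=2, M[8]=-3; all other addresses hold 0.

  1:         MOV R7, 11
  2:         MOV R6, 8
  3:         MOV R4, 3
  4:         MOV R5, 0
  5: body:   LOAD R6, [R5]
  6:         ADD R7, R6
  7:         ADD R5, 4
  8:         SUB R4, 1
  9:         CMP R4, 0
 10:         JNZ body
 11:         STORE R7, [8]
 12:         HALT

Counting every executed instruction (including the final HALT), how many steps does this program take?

24

after MOV R7, 11: R7=11
after MOV R6, 8: R6=8
after MOV R4, 3: R4=3
after MOV R5, 0: R5=0
after LOAD R6, [R5]: R6=M[0]=3
after ADD R7, R6: R7=11+3=14
after ADD R5, 4: R5=0+4=4
after SUB R4, 1: R4=3-1=2
CMP R4, 0  (cmp 2,0)
JNZ body: taken
after LOAD R6, [R5]: R6=M[4]=2
after ADD R7, R6: R7=14+2=16
after ADD R5, 4: R5=4+4=8
after SUB R4, 1: R4=2-1=1
CMP R4, 0  (cmp 1,0)
JNZ body: taken
after LOAD R6, [R5]: R6=M[8]=-3
after ADD R7, R6: R7=16+(-3)=13
after ADD R5, 4: R5=8+4=12
after SUB R4, 1: R4=1-1=0
CMP R4, 0  (cmp 0,0)
JNZ body: not taken
STORE R7, [8] → M[8]=13
halt.
Total executed instructions: 24.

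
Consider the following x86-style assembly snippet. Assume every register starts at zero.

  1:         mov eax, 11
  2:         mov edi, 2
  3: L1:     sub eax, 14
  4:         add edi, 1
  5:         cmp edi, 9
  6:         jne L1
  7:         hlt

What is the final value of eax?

mov eax, 11 → eax=11
mov edi, 2 → edi=2
sub eax, 14 → eax=11-14=-3
add edi, 1 → edi=2+1=3
cmp edi, 9  (cmp 3,9)
jne L1: taken
sub eax, 14 → eax=(-3)-14=-17
add edi, 1 → edi=3+1=4
cmp edi, 9  (cmp 4,9)
jne L1: taken
sub eax, 14 → eax=(-17)-14=-31
add edi, 1 → edi=4+1=5
cmp edi, 9  (cmp 5,9)
jne L1: taken
sub eax, 14 → eax=(-31)-14=-45
add edi, 1 → edi=5+1=6
cmp edi, 9  (cmp 6,9)
jne L1: taken
sub eax, 14 → eax=(-45)-14=-59
add edi, 1 → edi=6+1=7
cmp edi, 9  (cmp 7,9)
jne L1: taken
sub eax, 14 → eax=(-59)-14=-73
add edi, 1 → edi=7+1=8
cmp edi, 9  (cmp 8,9)
jne L1: taken
sub eax, 14 → eax=(-73)-14=-87
add edi, 1 → edi=8+1=9
cmp edi, 9  (cmp 9,9)
jne L1: not taken
halt.

-87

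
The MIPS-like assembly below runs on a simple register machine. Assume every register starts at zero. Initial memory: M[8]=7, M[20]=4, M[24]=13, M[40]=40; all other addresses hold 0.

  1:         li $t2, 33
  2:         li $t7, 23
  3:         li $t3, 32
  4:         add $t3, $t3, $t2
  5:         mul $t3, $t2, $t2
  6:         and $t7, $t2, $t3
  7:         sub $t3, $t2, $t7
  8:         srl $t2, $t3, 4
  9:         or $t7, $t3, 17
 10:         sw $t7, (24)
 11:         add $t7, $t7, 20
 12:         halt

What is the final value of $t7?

69

after li $t2, 33: $t2=33
after li $t7, 23: $t7=23
after li $t3, 32: $t3=32
after add $t3, $t3, $t2: $t3=32+33=65
after mul $t3, $t2, $t2: $t3=33*33=1089
after and $t7, $t2, $t3: $t7=33&1089=1
after sub $t3, $t2, $t7: $t3=33-1=32
after srl $t2, $t3, 4: $t2=32>>4=2
after or $t7, $t3, 17: $t7=32|17=49
sw $t7, (24) → M[24]=49
after add $t7, $t7, 20: $t7=49+20=69
halt.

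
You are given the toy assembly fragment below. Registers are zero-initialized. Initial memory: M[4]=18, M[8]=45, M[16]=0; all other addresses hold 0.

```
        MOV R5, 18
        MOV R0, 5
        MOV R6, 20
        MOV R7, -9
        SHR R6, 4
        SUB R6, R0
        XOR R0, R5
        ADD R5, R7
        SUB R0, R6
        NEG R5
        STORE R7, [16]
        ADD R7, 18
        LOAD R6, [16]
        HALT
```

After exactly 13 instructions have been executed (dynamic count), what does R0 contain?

MOV R5, 18 → R5=18
MOV R0, 5 → R0=5
MOV R6, 20 → R6=20
MOV R7, -9 → R7=-9
SHR R6, 4 → R6=20>>4=1
SUB R6, R0 → R6=1-5=-4
XOR R0, R5 → R0=5^18=23
ADD R5, R7 → R5=18+(-9)=9
SUB R0, R6 → R0=23-(-4)=27
NEG R5 → R5=-(9)=-9
STORE R7, [16] → M[16]=-9
ADD R7, 18 → R7=(-9)+18=9
LOAD R6, [16] → R6=M[16]=-9
After step 13: R0 = 27.

27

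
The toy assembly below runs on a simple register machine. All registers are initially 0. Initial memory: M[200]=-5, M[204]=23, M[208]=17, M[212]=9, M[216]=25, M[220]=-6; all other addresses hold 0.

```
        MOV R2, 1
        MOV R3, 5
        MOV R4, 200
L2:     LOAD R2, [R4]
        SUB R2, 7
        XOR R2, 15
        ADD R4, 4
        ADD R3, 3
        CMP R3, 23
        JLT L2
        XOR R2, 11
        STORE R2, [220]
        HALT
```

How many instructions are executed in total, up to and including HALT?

48

R2=1
R3=5
R4=200
R2=M[200]=-5
R2=(-5)-7=-12
R2=(-12)^15=-5
R4=200+4=204
R3=5+3=8
CMP R3, 23  (cmp 8,23)
JLT L2: taken
R2=M[204]=23
R2=23-7=16
R2=16^15=31
R4=204+4=208
R3=8+3=11
CMP R3, 23  (cmp 11,23)
JLT L2: taken
R2=M[208]=17
R2=17-7=10
R2=10^15=5
R4=208+4=212
R3=11+3=14
CMP R3, 23  (cmp 14,23)
JLT L2: taken
R2=M[212]=9
R2=9-7=2
R2=2^15=13
R4=212+4=216
R3=14+3=17
CMP R3, 23  (cmp 17,23)
JLT L2: taken
R2=M[216]=25
R2=25-7=18
R2=18^15=29
R4=216+4=220
R3=17+3=20
CMP R3, 23  (cmp 20,23)
JLT L2: taken
R2=M[220]=-6
R2=(-6)-7=-13
R2=(-13)^15=-4
R4=220+4=224
R3=20+3=23
CMP R3, 23  (cmp 23,23)
JLT L2: not taken
R2=(-4)^11=-9
STORE R2, [220] → M[220]=-9
halt.
Total executed instructions: 48.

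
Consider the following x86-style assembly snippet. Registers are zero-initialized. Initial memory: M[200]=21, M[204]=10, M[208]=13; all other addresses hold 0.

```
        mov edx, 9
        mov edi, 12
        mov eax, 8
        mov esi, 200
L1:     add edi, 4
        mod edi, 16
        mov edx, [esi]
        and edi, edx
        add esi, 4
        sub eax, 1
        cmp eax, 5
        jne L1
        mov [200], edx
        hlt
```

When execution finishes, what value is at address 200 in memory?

13

mov edx, 9 → edx=9
mov edi, 12 → edi=12
mov eax, 8 → eax=8
mov esi, 200 → esi=200
add edi, 4 → edi=12+4=16
mod edi, 16 → edi=16%16=0
mov edx, [esi] → edx=M[200]=21
and edi, edx → edi=0&21=0
add esi, 4 → esi=200+4=204
sub eax, 1 → eax=8-1=7
cmp eax, 5  (cmp 7,5)
jne L1: taken
add edi, 4 → edi=0+4=4
mod edi, 16 → edi=4%16=4
mov edx, [esi] → edx=M[204]=10
and edi, edx → edi=4&10=0
add esi, 4 → esi=204+4=208
sub eax, 1 → eax=7-1=6
cmp eax, 5  (cmp 6,5)
jne L1: taken
add edi, 4 → edi=0+4=4
mod edi, 16 → edi=4%16=4
mov edx, [esi] → edx=M[208]=13
and edi, edx → edi=4&13=4
add esi, 4 → esi=208+4=212
sub eax, 1 → eax=6-1=5
cmp eax, 5  (cmp 5,5)
jne L1: not taken
mov [200], edx → M[200]=13
halt.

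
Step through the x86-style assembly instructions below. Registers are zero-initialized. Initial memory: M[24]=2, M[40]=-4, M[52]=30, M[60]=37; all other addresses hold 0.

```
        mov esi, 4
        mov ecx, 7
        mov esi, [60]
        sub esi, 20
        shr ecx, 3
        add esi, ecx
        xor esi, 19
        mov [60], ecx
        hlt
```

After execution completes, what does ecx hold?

after mov esi, 4: esi=4
after mov ecx, 7: ecx=7
after mov esi, [60]: esi=M[60]=37
after sub esi, 20: esi=37-20=17
after shr ecx, 3: ecx=7>>3=0
after add esi, ecx: esi=17+0=17
after xor esi, 19: esi=17^19=2
mov [60], ecx → M[60]=0
halt.

0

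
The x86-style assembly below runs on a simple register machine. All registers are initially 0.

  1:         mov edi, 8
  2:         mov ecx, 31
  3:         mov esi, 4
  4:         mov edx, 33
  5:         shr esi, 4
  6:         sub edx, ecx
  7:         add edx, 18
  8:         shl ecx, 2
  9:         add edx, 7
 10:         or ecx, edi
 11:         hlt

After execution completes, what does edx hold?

27

after mov edi, 8: edi=8
after mov ecx, 31: ecx=31
after mov esi, 4: esi=4
after mov edx, 33: edx=33
after shr esi, 4: esi=4>>4=0
after sub edx, ecx: edx=33-31=2
after add edx, 18: edx=2+18=20
after shl ecx, 2: ecx=31<<2=124
after add edx, 7: edx=20+7=27
after or ecx, edi: ecx=124|8=124
halt.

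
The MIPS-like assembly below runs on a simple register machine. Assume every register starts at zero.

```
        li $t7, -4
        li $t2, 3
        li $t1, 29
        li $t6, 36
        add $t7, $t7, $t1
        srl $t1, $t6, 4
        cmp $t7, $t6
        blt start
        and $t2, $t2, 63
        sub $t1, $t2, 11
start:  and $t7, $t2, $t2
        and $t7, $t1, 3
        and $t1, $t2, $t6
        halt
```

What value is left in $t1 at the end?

li $t7, -4 → $t7=-4
li $t2, 3 → $t2=3
li $t1, 29 → $t1=29
li $t6, 36 → $t6=36
add $t7, $t7, $t1 → $t7=(-4)+29=25
srl $t1, $t6, 4 → $t1=36>>4=2
cmp $t7, $t6  (cmp 25,36)
blt start: taken
and $t7, $t2, $t2 → $t7=3&3=3
and $t7, $t1, 3 → $t7=2&3=2
and $t1, $t2, $t6 → $t1=3&36=0
halt.

0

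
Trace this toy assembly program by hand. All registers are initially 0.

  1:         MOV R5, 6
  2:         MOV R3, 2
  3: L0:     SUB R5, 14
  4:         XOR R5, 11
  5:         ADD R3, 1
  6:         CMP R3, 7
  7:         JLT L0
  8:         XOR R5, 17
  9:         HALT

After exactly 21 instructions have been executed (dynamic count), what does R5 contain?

R5=6
R3=2
R5=6-14=-8
R5=(-8)^11=-13
R3=2+1=3
CMP R3, 7  (cmp 3,7)
JLT L0: taken
R5=(-13)-14=-27
R5=(-27)^11=-18
R3=3+1=4
CMP R3, 7  (cmp 4,7)
JLT L0: taken
R5=(-18)-14=-32
R5=(-32)^11=-21
R3=4+1=5
CMP R3, 7  (cmp 5,7)
JLT L0: taken
R5=(-21)-14=-35
R5=(-35)^11=-42
R3=5+1=6
CMP R3, 7  (cmp 6,7)
After step 21: R5 = -42.

-42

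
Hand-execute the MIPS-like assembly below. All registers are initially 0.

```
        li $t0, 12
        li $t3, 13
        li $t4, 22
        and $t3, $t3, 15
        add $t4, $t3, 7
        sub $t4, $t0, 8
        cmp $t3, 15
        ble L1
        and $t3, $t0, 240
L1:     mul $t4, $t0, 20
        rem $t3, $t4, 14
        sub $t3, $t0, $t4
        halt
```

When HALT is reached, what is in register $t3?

-228

$t0=12
$t3=13
$t4=22
$t3=13&15=13
$t4=13+7=20
$t4=12-8=4
cmp $t3, 15  (cmp 13,15)
ble L1: taken
$t4=12*20=240
$t3=240%14=2
$t3=12-240=-228
halt.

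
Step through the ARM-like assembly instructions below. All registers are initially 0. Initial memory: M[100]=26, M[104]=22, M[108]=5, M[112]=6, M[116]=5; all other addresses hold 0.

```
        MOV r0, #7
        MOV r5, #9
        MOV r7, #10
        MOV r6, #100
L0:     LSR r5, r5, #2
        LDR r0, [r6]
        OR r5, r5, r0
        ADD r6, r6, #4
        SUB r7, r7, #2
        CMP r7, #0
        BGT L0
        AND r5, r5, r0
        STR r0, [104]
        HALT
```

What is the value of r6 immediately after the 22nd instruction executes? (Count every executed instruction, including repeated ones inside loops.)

MOV r0, #7 → r0=7
MOV r5, #9 → r5=9
MOV r7, #10 → r7=10
MOV r6, #100 → r6=100
LSR r5, r5, #2 → r5=9>>2=2
LDR r0, [r6] → r0=M[100]=26
OR r5, r5, r0 → r5=2|26=26
ADD r6, r6, #4 → r6=100+4=104
SUB r7, r7, #2 → r7=10-2=8
CMP r7, #0  (cmp 8,0)
BGT L0: taken
LSR r5, r5, #2 → r5=26>>2=6
LDR r0, [r6] → r0=M[104]=22
OR r5, r5, r0 → r5=6|22=22
ADD r6, r6, #4 → r6=104+4=108
SUB r7, r7, #2 → r7=8-2=6
CMP r7, #0  (cmp 6,0)
BGT L0: taken
LSR r5, r5, #2 → r5=22>>2=5
LDR r0, [r6] → r0=M[108]=5
OR r5, r5, r0 → r5=5|5=5
ADD r6, r6, #4 → r6=108+4=112
After step 22: r6 = 112.

112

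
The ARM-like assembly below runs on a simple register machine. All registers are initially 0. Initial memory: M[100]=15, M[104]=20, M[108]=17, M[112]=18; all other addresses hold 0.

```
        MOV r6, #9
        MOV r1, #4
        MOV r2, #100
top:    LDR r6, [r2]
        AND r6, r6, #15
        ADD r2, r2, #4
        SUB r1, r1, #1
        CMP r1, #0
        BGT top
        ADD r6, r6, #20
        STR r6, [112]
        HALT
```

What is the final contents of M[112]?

MOV r6, #9 → r6=9
MOV r1, #4 → r1=4
MOV r2, #100 → r2=100
LDR r6, [r2] → r6=M[100]=15
AND r6, r6, #15 → r6=15&15=15
ADD r2, r2, #4 → r2=100+4=104
SUB r1, r1, #1 → r1=4-1=3
CMP r1, #0  (cmp 3,0)
BGT top: taken
LDR r6, [r2] → r6=M[104]=20
AND r6, r6, #15 → r6=20&15=4
ADD r2, r2, #4 → r2=104+4=108
SUB r1, r1, #1 → r1=3-1=2
CMP r1, #0  (cmp 2,0)
BGT top: taken
LDR r6, [r2] → r6=M[108]=17
AND r6, r6, #15 → r6=17&15=1
ADD r2, r2, #4 → r2=108+4=112
SUB r1, r1, #1 → r1=2-1=1
CMP r1, #0  (cmp 1,0)
BGT top: taken
LDR r6, [r2] → r6=M[112]=18
AND r6, r6, #15 → r6=18&15=2
ADD r2, r2, #4 → r2=112+4=116
SUB r1, r1, #1 → r1=1-1=0
CMP r1, #0  (cmp 0,0)
BGT top: not taken
ADD r6, r6, #20 → r6=2+20=22
STR r6, [112] → M[112]=22
halt.

22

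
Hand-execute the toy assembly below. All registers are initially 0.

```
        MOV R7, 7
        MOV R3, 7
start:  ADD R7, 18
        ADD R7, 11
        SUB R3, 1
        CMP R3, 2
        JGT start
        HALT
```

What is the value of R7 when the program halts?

152

R7=7
R3=7
R7=7+18=25
R7=25+11=36
R3=7-1=6
CMP R3, 2  (cmp 6,2)
JGT start: taken
R7=36+18=54
R7=54+11=65
R3=6-1=5
CMP R3, 2  (cmp 5,2)
JGT start: taken
R7=65+18=83
R7=83+11=94
R3=5-1=4
CMP R3, 2  (cmp 4,2)
JGT start: taken
R7=94+18=112
R7=112+11=123
R3=4-1=3
CMP R3, 2  (cmp 3,2)
JGT start: taken
R7=123+18=141
R7=141+11=152
R3=3-1=2
CMP R3, 2  (cmp 2,2)
JGT start: not taken
halt.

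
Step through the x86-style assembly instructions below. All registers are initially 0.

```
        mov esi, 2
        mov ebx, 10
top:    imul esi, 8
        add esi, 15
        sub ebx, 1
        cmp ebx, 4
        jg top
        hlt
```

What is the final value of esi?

esi=2
ebx=10
esi=2*8=16
esi=16+15=31
ebx=10-1=9
cmp ebx, 4  (cmp 9,4)
jg top: taken
esi=31*8=248
esi=248+15=263
ebx=9-1=8
cmp ebx, 4  (cmp 8,4)
jg top: taken
esi=263*8=2104
esi=2104+15=2119
ebx=8-1=7
cmp ebx, 4  (cmp 7,4)
jg top: taken
esi=2119*8=16952
esi=16952+15=16967
ebx=7-1=6
cmp ebx, 4  (cmp 6,4)
jg top: taken
esi=16967*8=135736
esi=135736+15=135751
ebx=6-1=5
cmp ebx, 4  (cmp 5,4)
jg top: taken
esi=135751*8=1086008
esi=1086008+15=1086023
ebx=5-1=4
cmp ebx, 4  (cmp 4,4)
jg top: not taken
halt.

1086023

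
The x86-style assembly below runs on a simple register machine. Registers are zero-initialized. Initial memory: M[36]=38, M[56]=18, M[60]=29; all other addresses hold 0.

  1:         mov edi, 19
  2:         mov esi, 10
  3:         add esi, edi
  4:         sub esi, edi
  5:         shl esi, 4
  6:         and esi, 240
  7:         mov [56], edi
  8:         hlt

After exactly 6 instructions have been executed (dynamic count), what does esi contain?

160

mov edi, 19 → edi=19
mov esi, 10 → esi=10
add esi, edi → esi=10+19=29
sub esi, edi → esi=29-19=10
shl esi, 4 → esi=10<<4=160
and esi, 240 → esi=160&240=160
After step 6: esi = 160.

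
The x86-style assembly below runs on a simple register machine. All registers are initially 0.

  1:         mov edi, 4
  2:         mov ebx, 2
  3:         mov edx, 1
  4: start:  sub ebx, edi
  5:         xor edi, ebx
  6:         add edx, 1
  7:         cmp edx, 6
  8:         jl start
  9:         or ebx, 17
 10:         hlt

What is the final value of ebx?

after mov edi, 4: edi=4
after mov ebx, 2: ebx=2
after mov edx, 1: edx=1
after sub ebx, edi: ebx=2-4=-2
after xor edi, ebx: edi=4^(-2)=-6
after add edx, 1: edx=1+1=2
cmp edx, 6  (cmp 2,6)
jl start: taken
after sub ebx, edi: ebx=(-2)-(-6)=4
after xor edi, ebx: edi=(-6)^4=-2
after add edx, 1: edx=2+1=3
cmp edx, 6  (cmp 3,6)
jl start: taken
after sub ebx, edi: ebx=4-(-2)=6
after xor edi, ebx: edi=(-2)^6=-8
after add edx, 1: edx=3+1=4
cmp edx, 6  (cmp 4,6)
jl start: taken
after sub ebx, edi: ebx=6-(-8)=14
after xor edi, ebx: edi=(-8)^14=-10
after add edx, 1: edx=4+1=5
cmp edx, 6  (cmp 5,6)
jl start: taken
after sub ebx, edi: ebx=14-(-10)=24
after xor edi, ebx: edi=(-10)^24=-18
after add edx, 1: edx=5+1=6
cmp edx, 6  (cmp 6,6)
jl start: not taken
after or ebx, 17: ebx=24|17=25
halt.

25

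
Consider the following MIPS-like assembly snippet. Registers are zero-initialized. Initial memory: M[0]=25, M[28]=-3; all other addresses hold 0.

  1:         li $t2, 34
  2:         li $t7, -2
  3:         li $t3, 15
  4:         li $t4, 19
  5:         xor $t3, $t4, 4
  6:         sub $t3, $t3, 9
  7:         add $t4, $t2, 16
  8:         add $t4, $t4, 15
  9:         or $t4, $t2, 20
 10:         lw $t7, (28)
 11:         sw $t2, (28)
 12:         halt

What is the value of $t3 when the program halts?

14

after li $t2, 34: $t2=34
after li $t7, -2: $t7=-2
after li $t3, 15: $t3=15
after li $t4, 19: $t4=19
after xor $t3, $t4, 4: $t3=19^4=23
after sub $t3, $t3, 9: $t3=23-9=14
after add $t4, $t2, 16: $t4=34+16=50
after add $t4, $t4, 15: $t4=50+15=65
after or $t4, $t2, 20: $t4=34|20=54
after lw $t7, (28): $t7=M[28]=-3
sw $t2, (28) → M[28]=34
halt.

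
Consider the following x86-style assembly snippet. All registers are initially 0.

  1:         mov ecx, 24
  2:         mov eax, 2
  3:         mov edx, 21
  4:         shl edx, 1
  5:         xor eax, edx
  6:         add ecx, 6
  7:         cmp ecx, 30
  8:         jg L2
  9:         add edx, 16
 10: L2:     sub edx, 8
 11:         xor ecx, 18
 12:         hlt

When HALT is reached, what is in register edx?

after mov ecx, 24: ecx=24
after mov eax, 2: eax=2
after mov edx, 21: edx=21
after shl edx, 1: edx=21<<1=42
after xor eax, edx: eax=2^42=40
after add ecx, 6: ecx=24+6=30
cmp ecx, 30  (cmp 30,30)
jg L2: not taken
after add edx, 16: edx=42+16=58
after sub edx, 8: edx=58-8=50
after xor ecx, 18: ecx=30^18=12
halt.

50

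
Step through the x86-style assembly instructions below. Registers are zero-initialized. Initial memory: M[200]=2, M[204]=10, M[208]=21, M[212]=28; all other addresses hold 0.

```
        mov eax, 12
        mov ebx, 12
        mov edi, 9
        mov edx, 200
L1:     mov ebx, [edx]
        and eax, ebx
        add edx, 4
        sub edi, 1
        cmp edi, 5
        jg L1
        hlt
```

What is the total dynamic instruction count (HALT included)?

29

mov eax, 12 → eax=12
mov ebx, 12 → ebx=12
mov edi, 9 → edi=9
mov edx, 200 → edx=200
mov ebx, [edx] → ebx=M[200]=2
and eax, ebx → eax=12&2=0
add edx, 4 → edx=200+4=204
sub edi, 1 → edi=9-1=8
cmp edi, 5  (cmp 8,5)
jg L1: taken
mov ebx, [edx] → ebx=M[204]=10
and eax, ebx → eax=0&10=0
add edx, 4 → edx=204+4=208
sub edi, 1 → edi=8-1=7
cmp edi, 5  (cmp 7,5)
jg L1: taken
mov ebx, [edx] → ebx=M[208]=21
and eax, ebx → eax=0&21=0
add edx, 4 → edx=208+4=212
sub edi, 1 → edi=7-1=6
cmp edi, 5  (cmp 6,5)
jg L1: taken
mov ebx, [edx] → ebx=M[212]=28
and eax, ebx → eax=0&28=0
add edx, 4 → edx=212+4=216
sub edi, 1 → edi=6-1=5
cmp edi, 5  (cmp 5,5)
jg L1: not taken
halt.
Total executed instructions: 29.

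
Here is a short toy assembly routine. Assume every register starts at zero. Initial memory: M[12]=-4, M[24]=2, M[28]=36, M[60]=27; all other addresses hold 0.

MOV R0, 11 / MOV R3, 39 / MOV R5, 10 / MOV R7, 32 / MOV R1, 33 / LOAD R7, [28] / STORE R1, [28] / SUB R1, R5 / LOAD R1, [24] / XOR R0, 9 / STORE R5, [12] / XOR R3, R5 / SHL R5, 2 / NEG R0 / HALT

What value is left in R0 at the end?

MOV R0, 11 → R0=11
MOV R3, 39 → R3=39
MOV R5, 10 → R5=10
MOV R7, 32 → R7=32
MOV R1, 33 → R1=33
LOAD R7, [28] → R7=M[28]=36
STORE R1, [28] → M[28]=33
SUB R1, R5 → R1=33-10=23
LOAD R1, [24] → R1=M[24]=2
XOR R0, 9 → R0=11^9=2
STORE R5, [12] → M[12]=10
XOR R3, R5 → R3=39^10=45
SHL R5, 2 → R5=10<<2=40
NEG R0 → R0=-(2)=-2
halt.

-2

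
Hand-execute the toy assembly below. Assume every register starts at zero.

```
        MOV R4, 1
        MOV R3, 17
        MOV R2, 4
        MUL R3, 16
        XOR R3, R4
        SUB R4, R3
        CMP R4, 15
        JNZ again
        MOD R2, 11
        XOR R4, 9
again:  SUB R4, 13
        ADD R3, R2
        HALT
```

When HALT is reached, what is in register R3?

277

R4=1
R3=17
R2=4
R3=17*16=272
R3=272^1=273
R4=1-273=-272
CMP R4, 15  (cmp -272,15)
JNZ again: taken
R4=(-272)-13=-285
R3=273+4=277
halt.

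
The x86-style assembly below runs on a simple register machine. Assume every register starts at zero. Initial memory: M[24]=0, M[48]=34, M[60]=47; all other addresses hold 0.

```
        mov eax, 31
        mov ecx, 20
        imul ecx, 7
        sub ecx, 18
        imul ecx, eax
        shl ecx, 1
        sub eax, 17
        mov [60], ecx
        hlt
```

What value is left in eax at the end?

14

eax=31
ecx=20
ecx=20*7=140
ecx=140-18=122
ecx=122*31=3782
ecx=3782<<1=7564
eax=31-17=14
mov [60], ecx → M[60]=7564
halt.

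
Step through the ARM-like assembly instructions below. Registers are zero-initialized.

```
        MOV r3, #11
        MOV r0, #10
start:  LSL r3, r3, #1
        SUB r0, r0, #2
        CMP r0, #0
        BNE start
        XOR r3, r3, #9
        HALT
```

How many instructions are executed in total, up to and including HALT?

24

r3=11
r0=10
r3=11<<1=22
r0=10-2=8
CMP r0, #0  (cmp 8,0)
BNE start: taken
r3=22<<1=44
r0=8-2=6
CMP r0, #0  (cmp 6,0)
BNE start: taken
r3=44<<1=88
r0=6-2=4
CMP r0, #0  (cmp 4,0)
BNE start: taken
r3=88<<1=176
r0=4-2=2
CMP r0, #0  (cmp 2,0)
BNE start: taken
r3=176<<1=352
r0=2-2=0
CMP r0, #0  (cmp 0,0)
BNE start: not taken
r3=352^9=361
halt.
Total executed instructions: 24.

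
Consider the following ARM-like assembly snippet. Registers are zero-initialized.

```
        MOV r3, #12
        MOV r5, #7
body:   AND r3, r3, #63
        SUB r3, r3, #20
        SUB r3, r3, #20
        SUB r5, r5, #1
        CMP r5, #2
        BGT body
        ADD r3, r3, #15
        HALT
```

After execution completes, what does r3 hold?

MOV r3, #12 → r3=12
MOV r5, #7 → r5=7
AND r3, r3, #63 → r3=12&63=12
SUB r3, r3, #20 → r3=12-20=-8
SUB r3, r3, #20 → r3=(-8)-20=-28
SUB r5, r5, #1 → r5=7-1=6
CMP r5, #2  (cmp 6,2)
BGT body: taken
AND r3, r3, #63 → r3=(-28)&63=36
SUB r3, r3, #20 → r3=36-20=16
SUB r3, r3, #20 → r3=16-20=-4
SUB r5, r5, #1 → r5=6-1=5
CMP r5, #2  (cmp 5,2)
BGT body: taken
AND r3, r3, #63 → r3=(-4)&63=60
SUB r3, r3, #20 → r3=60-20=40
SUB r3, r3, #20 → r3=40-20=20
SUB r5, r5, #1 → r5=5-1=4
CMP r5, #2  (cmp 4,2)
BGT body: taken
AND r3, r3, #63 → r3=20&63=20
SUB r3, r3, #20 → r3=20-20=0
SUB r3, r3, #20 → r3=0-20=-20
SUB r5, r5, #1 → r5=4-1=3
CMP r5, #2  (cmp 3,2)
BGT body: taken
AND r3, r3, #63 → r3=(-20)&63=44
SUB r3, r3, #20 → r3=44-20=24
SUB r3, r3, #20 → r3=24-20=4
SUB r5, r5, #1 → r5=3-1=2
CMP r5, #2  (cmp 2,2)
BGT body: not taken
ADD r3, r3, #15 → r3=4+15=19
halt.

19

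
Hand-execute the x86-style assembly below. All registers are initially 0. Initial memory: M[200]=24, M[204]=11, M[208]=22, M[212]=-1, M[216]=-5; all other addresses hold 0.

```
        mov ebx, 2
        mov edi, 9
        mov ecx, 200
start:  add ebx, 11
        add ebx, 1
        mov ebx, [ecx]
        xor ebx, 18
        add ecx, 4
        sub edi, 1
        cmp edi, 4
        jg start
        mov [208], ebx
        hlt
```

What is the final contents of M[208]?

after mov ebx, 2: ebx=2
after mov edi, 9: edi=9
after mov ecx, 200: ecx=200
after add ebx, 11: ebx=2+11=13
after add ebx, 1: ebx=13+1=14
after mov ebx, [ecx]: ebx=M[200]=24
after xor ebx, 18: ebx=24^18=10
after add ecx, 4: ecx=200+4=204
after sub edi, 1: edi=9-1=8
cmp edi, 4  (cmp 8,4)
jg start: taken
after add ebx, 11: ebx=10+11=21
after add ebx, 1: ebx=21+1=22
after mov ebx, [ecx]: ebx=M[204]=11
after xor ebx, 18: ebx=11^18=25
after add ecx, 4: ecx=204+4=208
after sub edi, 1: edi=8-1=7
cmp edi, 4  (cmp 7,4)
jg start: taken
after add ebx, 11: ebx=25+11=36
after add ebx, 1: ebx=36+1=37
after mov ebx, [ecx]: ebx=M[208]=22
after xor ebx, 18: ebx=22^18=4
after add ecx, 4: ecx=208+4=212
after sub edi, 1: edi=7-1=6
cmp edi, 4  (cmp 6,4)
jg start: taken
after add ebx, 11: ebx=4+11=15
after add ebx, 1: ebx=15+1=16
after mov ebx, [ecx]: ebx=M[212]=-1
after xor ebx, 18: ebx=(-1)^18=-19
after add ecx, 4: ecx=212+4=216
after sub edi, 1: edi=6-1=5
cmp edi, 4  (cmp 5,4)
jg start: taken
after add ebx, 11: ebx=(-19)+11=-8
after add ebx, 1: ebx=(-8)+1=-7
after mov ebx, [ecx]: ebx=M[216]=-5
after xor ebx, 18: ebx=(-5)^18=-23
after add ecx, 4: ecx=216+4=220
after sub edi, 1: edi=5-1=4
cmp edi, 4  (cmp 4,4)
jg start: not taken
mov [208], ebx → M[208]=-23
halt.

-23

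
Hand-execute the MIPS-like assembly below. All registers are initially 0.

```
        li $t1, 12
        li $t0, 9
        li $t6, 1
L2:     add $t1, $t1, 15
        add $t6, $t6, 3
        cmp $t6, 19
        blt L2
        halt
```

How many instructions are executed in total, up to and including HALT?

28

$t1=12
$t0=9
$t6=1
$t1=12+15=27
$t6=1+3=4
cmp $t6, 19  (cmp 4,19)
blt L2: taken
$t1=27+15=42
$t6=4+3=7
cmp $t6, 19  (cmp 7,19)
blt L2: taken
$t1=42+15=57
$t6=7+3=10
cmp $t6, 19  (cmp 10,19)
blt L2: taken
$t1=57+15=72
$t6=10+3=13
cmp $t6, 19  (cmp 13,19)
blt L2: taken
$t1=72+15=87
$t6=13+3=16
cmp $t6, 19  (cmp 16,19)
blt L2: taken
$t1=87+15=102
$t6=16+3=19
cmp $t6, 19  (cmp 19,19)
blt L2: not taken
halt.
Total executed instructions: 28.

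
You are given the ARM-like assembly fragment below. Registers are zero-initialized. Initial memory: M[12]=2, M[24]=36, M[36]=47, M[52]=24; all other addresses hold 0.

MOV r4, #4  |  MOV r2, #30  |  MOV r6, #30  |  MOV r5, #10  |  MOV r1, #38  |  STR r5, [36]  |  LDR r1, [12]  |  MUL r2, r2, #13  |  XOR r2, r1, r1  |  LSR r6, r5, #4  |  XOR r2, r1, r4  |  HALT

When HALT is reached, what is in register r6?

0

after MOV r4, #4: r4=4
after MOV r2, #30: r2=30
after MOV r6, #30: r6=30
after MOV r5, #10: r5=10
after MOV r1, #38: r1=38
STR r5, [36] → M[36]=10
after LDR r1, [12]: r1=M[12]=2
after MUL r2, r2, #13: r2=30*13=390
after XOR r2, r1, r1: r2=2^2=0
after LSR r6, r5, #4: r6=10>>4=0
after XOR r2, r1, r4: r2=2^4=6
halt.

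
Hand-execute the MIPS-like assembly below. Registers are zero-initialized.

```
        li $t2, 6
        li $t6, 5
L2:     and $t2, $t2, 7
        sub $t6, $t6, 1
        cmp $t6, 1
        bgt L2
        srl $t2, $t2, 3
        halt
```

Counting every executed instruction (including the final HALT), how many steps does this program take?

20

$t2=6
$t6=5
$t2=6&7=6
$t6=5-1=4
cmp $t6, 1  (cmp 4,1)
bgt L2: taken
$t2=6&7=6
$t6=4-1=3
cmp $t6, 1  (cmp 3,1)
bgt L2: taken
$t2=6&7=6
$t6=3-1=2
cmp $t6, 1  (cmp 2,1)
bgt L2: taken
$t2=6&7=6
$t6=2-1=1
cmp $t6, 1  (cmp 1,1)
bgt L2: not taken
$t2=6>>3=0
halt.
Total executed instructions: 20.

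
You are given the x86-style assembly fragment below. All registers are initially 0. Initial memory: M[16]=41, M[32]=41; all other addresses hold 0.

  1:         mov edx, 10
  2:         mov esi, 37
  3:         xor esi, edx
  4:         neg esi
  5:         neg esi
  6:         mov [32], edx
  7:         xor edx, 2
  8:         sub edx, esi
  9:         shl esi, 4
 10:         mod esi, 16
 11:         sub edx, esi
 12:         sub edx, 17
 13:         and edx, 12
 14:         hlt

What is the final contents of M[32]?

10

edx=10
esi=37
esi=37^10=47
esi=-(47)=-47
esi=-(-47)=47
mov [32], edx → M[32]=10
edx=10^2=8
edx=8-47=-39
esi=47<<4=752
esi=752%16=0
edx=(-39)-0=-39
edx=(-39)-17=-56
edx=(-56)&12=8
halt.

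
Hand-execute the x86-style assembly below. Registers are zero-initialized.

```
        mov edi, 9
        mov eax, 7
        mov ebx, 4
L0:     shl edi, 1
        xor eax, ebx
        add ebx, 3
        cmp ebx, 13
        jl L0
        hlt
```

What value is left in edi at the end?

72

edi=9
eax=7
ebx=4
edi=9<<1=18
eax=7^4=3
ebx=4+3=7
cmp ebx, 13  (cmp 7,13)
jl L0: taken
edi=18<<1=36
eax=3^7=4
ebx=7+3=10
cmp ebx, 13  (cmp 10,13)
jl L0: taken
edi=36<<1=72
eax=4^10=14
ebx=10+3=13
cmp ebx, 13  (cmp 13,13)
jl L0: not taken
halt.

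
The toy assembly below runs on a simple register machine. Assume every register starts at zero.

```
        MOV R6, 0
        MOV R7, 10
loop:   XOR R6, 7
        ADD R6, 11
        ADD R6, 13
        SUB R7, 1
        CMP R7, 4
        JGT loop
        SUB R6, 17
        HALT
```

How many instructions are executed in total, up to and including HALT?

R6=0
R7=10
R6=0^7=7
R6=7+11=18
R6=18+13=31
R7=10-1=9
CMP R7, 4  (cmp 9,4)
JGT loop: taken
R6=31^7=24
R6=24+11=35
R6=35+13=48
R7=9-1=8
CMP R7, 4  (cmp 8,4)
JGT loop: taken
R6=48^7=55
R6=55+11=66
R6=66+13=79
R7=8-1=7
CMP R7, 4  (cmp 7,4)
JGT loop: taken
R6=79^7=72
R6=72+11=83
R6=83+13=96
R7=7-1=6
CMP R7, 4  (cmp 6,4)
JGT loop: taken
R6=96^7=103
R6=103+11=114
R6=114+13=127
R7=6-1=5
CMP R7, 4  (cmp 5,4)
JGT loop: taken
R6=127^7=120
R6=120+11=131
R6=131+13=144
R7=5-1=4
CMP R7, 4  (cmp 4,4)
JGT loop: not taken
R6=144-17=127
halt.
Total executed instructions: 40.

40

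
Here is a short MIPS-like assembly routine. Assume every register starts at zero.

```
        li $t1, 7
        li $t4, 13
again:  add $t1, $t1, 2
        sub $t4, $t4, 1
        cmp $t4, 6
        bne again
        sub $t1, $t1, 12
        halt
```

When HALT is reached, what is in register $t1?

9

li $t1, 7 → $t1=7
li $t4, 13 → $t4=13
add $t1, $t1, 2 → $t1=7+2=9
sub $t4, $t4, 1 → $t4=13-1=12
cmp $t4, 6  (cmp 12,6)
bne again: taken
add $t1, $t1, 2 → $t1=9+2=11
sub $t4, $t4, 1 → $t4=12-1=11
cmp $t4, 6  (cmp 11,6)
bne again: taken
add $t1, $t1, 2 → $t1=11+2=13
sub $t4, $t4, 1 → $t4=11-1=10
cmp $t4, 6  (cmp 10,6)
bne again: taken
add $t1, $t1, 2 → $t1=13+2=15
sub $t4, $t4, 1 → $t4=10-1=9
cmp $t4, 6  (cmp 9,6)
bne again: taken
add $t1, $t1, 2 → $t1=15+2=17
sub $t4, $t4, 1 → $t4=9-1=8
cmp $t4, 6  (cmp 8,6)
bne again: taken
add $t1, $t1, 2 → $t1=17+2=19
sub $t4, $t4, 1 → $t4=8-1=7
cmp $t4, 6  (cmp 7,6)
bne again: taken
add $t1, $t1, 2 → $t1=19+2=21
sub $t4, $t4, 1 → $t4=7-1=6
cmp $t4, 6  (cmp 6,6)
bne again: not taken
sub $t1, $t1, 12 → $t1=21-12=9
halt.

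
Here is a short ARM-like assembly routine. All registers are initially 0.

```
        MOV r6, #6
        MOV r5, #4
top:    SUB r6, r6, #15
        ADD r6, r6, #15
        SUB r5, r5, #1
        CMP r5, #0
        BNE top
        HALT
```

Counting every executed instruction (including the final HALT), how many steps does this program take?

after MOV r6, #6: r6=6
after MOV r5, #4: r5=4
after SUB r6, r6, #15: r6=6-15=-9
after ADD r6, r6, #15: r6=(-9)+15=6
after SUB r5, r5, #1: r5=4-1=3
CMP r5, #0  (cmp 3,0)
BNE top: taken
after SUB r6, r6, #15: r6=6-15=-9
after ADD r6, r6, #15: r6=(-9)+15=6
after SUB r5, r5, #1: r5=3-1=2
CMP r5, #0  (cmp 2,0)
BNE top: taken
after SUB r6, r6, #15: r6=6-15=-9
after ADD r6, r6, #15: r6=(-9)+15=6
after SUB r5, r5, #1: r5=2-1=1
CMP r5, #0  (cmp 1,0)
BNE top: taken
after SUB r6, r6, #15: r6=6-15=-9
after ADD r6, r6, #15: r6=(-9)+15=6
after SUB r5, r5, #1: r5=1-1=0
CMP r5, #0  (cmp 0,0)
BNE top: not taken
halt.
Total executed instructions: 23.

23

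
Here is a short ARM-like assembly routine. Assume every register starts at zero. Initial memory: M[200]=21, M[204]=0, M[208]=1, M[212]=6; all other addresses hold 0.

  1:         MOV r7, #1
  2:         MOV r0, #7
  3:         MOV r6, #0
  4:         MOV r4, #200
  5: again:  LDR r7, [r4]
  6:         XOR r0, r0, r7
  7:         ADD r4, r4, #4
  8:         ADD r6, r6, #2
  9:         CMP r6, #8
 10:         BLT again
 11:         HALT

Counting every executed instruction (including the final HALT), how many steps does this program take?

29

after MOV r7, #1: r7=1
after MOV r0, #7: r0=7
after MOV r6, #0: r6=0
after MOV r4, #200: r4=200
after LDR r7, [r4]: r7=M[200]=21
after XOR r0, r0, r7: r0=7^21=18
after ADD r4, r4, #4: r4=200+4=204
after ADD r6, r6, #2: r6=0+2=2
CMP r6, #8  (cmp 2,8)
BLT again: taken
after LDR r7, [r4]: r7=M[204]=0
after XOR r0, r0, r7: r0=18^0=18
after ADD r4, r4, #4: r4=204+4=208
after ADD r6, r6, #2: r6=2+2=4
CMP r6, #8  (cmp 4,8)
BLT again: taken
after LDR r7, [r4]: r7=M[208]=1
after XOR r0, r0, r7: r0=18^1=19
after ADD r4, r4, #4: r4=208+4=212
after ADD r6, r6, #2: r6=4+2=6
CMP r6, #8  (cmp 6,8)
BLT again: taken
after LDR r7, [r4]: r7=M[212]=6
after XOR r0, r0, r7: r0=19^6=21
after ADD r4, r4, #4: r4=212+4=216
after ADD r6, r6, #2: r6=6+2=8
CMP r6, #8  (cmp 8,8)
BLT again: not taken
halt.
Total executed instructions: 29.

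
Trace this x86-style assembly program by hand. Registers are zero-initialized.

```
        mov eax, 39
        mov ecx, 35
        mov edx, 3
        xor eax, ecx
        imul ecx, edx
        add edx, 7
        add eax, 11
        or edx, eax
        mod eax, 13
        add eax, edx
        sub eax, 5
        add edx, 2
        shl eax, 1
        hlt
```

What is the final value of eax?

24

mov eax, 39 → eax=39
mov ecx, 35 → ecx=35
mov edx, 3 → edx=3
xor eax, ecx → eax=39^35=4
imul ecx, edx → ecx=35*3=105
add edx, 7 → edx=3+7=10
add eax, 11 → eax=4+11=15
or edx, eax → edx=10|15=15
mod eax, 13 → eax=15%13=2
add eax, edx → eax=2+15=17
sub eax, 5 → eax=17-5=12
add edx, 2 → edx=15+2=17
shl eax, 1 → eax=12<<1=24
halt.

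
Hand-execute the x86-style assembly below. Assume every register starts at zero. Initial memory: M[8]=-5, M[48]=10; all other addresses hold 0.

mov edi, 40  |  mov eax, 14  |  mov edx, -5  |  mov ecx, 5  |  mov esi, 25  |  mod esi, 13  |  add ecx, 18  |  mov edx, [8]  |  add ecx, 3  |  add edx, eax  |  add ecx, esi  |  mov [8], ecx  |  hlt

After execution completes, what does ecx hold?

after mov edi, 40: edi=40
after mov eax, 14: eax=14
after mov edx, -5: edx=-5
after mov ecx, 5: ecx=5
after mov esi, 25: esi=25
after mod esi, 13: esi=25%13=12
after add ecx, 18: ecx=5+18=23
after mov edx, [8]: edx=M[8]=-5
after add ecx, 3: ecx=23+3=26
after add edx, eax: edx=(-5)+14=9
after add ecx, esi: ecx=26+12=38
mov [8], ecx → M[8]=38
halt.

38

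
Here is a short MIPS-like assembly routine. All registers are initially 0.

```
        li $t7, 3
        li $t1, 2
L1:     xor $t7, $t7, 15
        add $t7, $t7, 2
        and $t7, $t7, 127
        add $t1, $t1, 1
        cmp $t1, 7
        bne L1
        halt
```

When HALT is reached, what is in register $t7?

14

$t7=3
$t1=2
$t7=3^15=12
$t7=12+2=14
$t7=14&127=14
$t1=2+1=3
cmp $t1, 7  (cmp 3,7)
bne L1: taken
$t7=14^15=1
$t7=1+2=3
$t7=3&127=3
$t1=3+1=4
cmp $t1, 7  (cmp 4,7)
bne L1: taken
$t7=3^15=12
$t7=12+2=14
$t7=14&127=14
$t1=4+1=5
cmp $t1, 7  (cmp 5,7)
bne L1: taken
$t7=14^15=1
$t7=1+2=3
$t7=3&127=3
$t1=5+1=6
cmp $t1, 7  (cmp 6,7)
bne L1: taken
$t7=3^15=12
$t7=12+2=14
$t7=14&127=14
$t1=6+1=7
cmp $t1, 7  (cmp 7,7)
bne L1: not taken
halt.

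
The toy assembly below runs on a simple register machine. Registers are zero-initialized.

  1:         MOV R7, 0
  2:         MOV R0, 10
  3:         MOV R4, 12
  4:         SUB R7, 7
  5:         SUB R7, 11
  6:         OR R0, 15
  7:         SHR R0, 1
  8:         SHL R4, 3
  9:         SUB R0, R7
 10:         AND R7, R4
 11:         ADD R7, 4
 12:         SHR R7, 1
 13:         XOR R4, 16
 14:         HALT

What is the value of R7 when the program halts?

after MOV R7, 0: R7=0
after MOV R0, 10: R0=10
after MOV R4, 12: R4=12
after SUB R7, 7: R7=0-7=-7
after SUB R7, 11: R7=(-7)-11=-18
after OR R0, 15: R0=10|15=15
after SHR R0, 1: R0=15>>1=7
after SHL R4, 3: R4=12<<3=96
after SUB R0, R7: R0=7-(-18)=25
after AND R7, R4: R7=(-18)&96=96
after ADD R7, 4: R7=96+4=100
after SHR R7, 1: R7=100>>1=50
after XOR R4, 16: R4=96^16=112
halt.

50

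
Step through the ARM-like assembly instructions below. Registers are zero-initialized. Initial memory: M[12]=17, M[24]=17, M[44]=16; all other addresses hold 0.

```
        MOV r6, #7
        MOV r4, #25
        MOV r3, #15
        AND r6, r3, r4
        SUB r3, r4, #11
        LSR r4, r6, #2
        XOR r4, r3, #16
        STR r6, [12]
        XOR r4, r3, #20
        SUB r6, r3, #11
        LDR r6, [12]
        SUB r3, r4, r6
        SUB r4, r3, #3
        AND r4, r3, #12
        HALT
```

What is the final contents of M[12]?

9

MOV r6, #7 → r6=7
MOV r4, #25 → r4=25
MOV r3, #15 → r3=15
AND r6, r3, r4 → r6=15&25=9
SUB r3, r4, #11 → r3=25-11=14
LSR r4, r6, #2 → r4=9>>2=2
XOR r4, r3, #16 → r4=14^16=30
STR r6, [12] → M[12]=9
XOR r4, r3, #20 → r4=14^20=26
SUB r6, r3, #11 → r6=14-11=3
LDR r6, [12] → r6=M[12]=9
SUB r3, r4, r6 → r3=26-9=17
SUB r4, r3, #3 → r4=17-3=14
AND r4, r3, #12 → r4=17&12=0
halt.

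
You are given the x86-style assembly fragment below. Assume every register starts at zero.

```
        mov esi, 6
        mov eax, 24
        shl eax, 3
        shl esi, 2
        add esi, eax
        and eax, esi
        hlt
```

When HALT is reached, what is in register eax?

esi=6
eax=24
eax=24<<3=192
esi=6<<2=24
esi=24+192=216
eax=192&216=192
halt.

192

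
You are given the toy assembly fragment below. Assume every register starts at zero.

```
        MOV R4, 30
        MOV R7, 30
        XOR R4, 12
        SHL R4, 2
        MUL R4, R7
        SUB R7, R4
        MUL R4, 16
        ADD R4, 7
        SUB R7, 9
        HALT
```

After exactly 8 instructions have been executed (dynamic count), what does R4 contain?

34567

R4=30
R7=30
R4=30^12=18
R4=18<<2=72
R4=72*30=2160
R7=30-2160=-2130
R4=2160*16=34560
R4=34560+7=34567
After step 8: R4 = 34567.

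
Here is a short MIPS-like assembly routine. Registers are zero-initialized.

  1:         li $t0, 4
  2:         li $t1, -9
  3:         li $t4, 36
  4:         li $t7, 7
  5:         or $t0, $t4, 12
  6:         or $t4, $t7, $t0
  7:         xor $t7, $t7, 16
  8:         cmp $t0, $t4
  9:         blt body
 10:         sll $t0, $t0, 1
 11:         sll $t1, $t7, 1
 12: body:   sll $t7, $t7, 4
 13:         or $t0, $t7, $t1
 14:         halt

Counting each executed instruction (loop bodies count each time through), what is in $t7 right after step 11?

368

after li $t0, 4: $t0=4
after li $t1, -9: $t1=-9
after li $t4, 36: $t4=36
after li $t7, 7: $t7=7
after or $t0, $t4, 12: $t0=36|12=44
after or $t4, $t7, $t0: $t4=7|44=47
after xor $t7, $t7, 16: $t7=7^16=23
cmp $t0, $t4  (cmp 44,47)
blt body: taken
after sll $t7, $t7, 4: $t7=23<<4=368
after or $t0, $t7, $t1: $t0=368|(-9)=-9
After step 11: $t7 = 368.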